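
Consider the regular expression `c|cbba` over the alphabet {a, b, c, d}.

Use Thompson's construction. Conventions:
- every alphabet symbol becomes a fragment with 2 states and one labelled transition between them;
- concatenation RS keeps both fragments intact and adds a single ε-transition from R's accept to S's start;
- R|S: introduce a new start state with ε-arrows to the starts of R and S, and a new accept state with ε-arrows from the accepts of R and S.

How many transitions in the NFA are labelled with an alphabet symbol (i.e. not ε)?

5

Bottom-up over the parse tree:
Each of the 5 symbol leaves contributes exactly 1 symbol transition.
  cbba = 4 symbol transitions
  c|cbba = 5 symbol transitions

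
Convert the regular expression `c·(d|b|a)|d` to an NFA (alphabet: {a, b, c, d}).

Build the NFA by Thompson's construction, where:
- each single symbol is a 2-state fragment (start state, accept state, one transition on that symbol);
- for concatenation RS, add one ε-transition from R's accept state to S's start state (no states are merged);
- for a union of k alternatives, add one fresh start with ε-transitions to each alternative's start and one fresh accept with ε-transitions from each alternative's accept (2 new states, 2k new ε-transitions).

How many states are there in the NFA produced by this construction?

14

Bottom-up over the parse tree:
Each of the 5 symbol leaves contributes a 2-state fragment.
  d|b|a → 8 states
  c·(d|b|a) → 10 states
  c·(d|b|a)|d → 14 states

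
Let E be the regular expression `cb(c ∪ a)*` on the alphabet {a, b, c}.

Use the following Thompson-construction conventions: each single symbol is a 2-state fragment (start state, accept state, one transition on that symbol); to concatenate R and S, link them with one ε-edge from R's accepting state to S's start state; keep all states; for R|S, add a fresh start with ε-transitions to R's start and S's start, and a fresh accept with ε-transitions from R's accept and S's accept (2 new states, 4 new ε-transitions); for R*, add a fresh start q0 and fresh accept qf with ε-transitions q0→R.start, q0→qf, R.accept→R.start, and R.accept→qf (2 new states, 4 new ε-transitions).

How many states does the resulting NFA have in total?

12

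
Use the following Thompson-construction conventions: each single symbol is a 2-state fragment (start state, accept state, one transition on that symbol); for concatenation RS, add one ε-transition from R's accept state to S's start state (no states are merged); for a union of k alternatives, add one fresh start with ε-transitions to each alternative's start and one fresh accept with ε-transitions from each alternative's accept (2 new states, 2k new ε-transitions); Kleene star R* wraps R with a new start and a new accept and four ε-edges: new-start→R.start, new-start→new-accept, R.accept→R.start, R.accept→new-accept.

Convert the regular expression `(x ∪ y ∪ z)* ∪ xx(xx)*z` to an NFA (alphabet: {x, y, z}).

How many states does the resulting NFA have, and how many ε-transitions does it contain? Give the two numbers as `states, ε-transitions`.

24, 22

Recursing over subexpressions:
Each of the 8 symbol leaves contributes 2 states and 0 ε-transitions.
  x ∪ y ∪ z — 8 states, 6 ε-transitions
  (x ∪ y ∪ z)* — 10 states, 10 ε-transitions
  xx — 4 states, 1 ε-transition
  (xx)* — 6 states, 5 ε-transitions
  xx(xx)*z — 12 states, 8 ε-transitions
  (x ∪ y ∪ z)* ∪ xx(xx)*z — 24 states, 22 ε-transitions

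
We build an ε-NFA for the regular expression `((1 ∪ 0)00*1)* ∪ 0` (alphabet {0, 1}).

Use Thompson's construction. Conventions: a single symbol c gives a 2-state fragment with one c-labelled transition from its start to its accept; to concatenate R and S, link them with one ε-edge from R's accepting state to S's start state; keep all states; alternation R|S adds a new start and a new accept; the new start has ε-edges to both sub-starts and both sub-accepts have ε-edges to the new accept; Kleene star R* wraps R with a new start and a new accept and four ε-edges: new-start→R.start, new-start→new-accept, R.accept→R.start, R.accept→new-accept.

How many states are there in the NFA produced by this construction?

20

Building bottom-up:
Each of the 6 symbol leaves contributes a 2-state fragment.
  1 ∪ 0 — 6 states
  0* — 4 states
  (1 ∪ 0)00*1 — 14 states
  ((1 ∪ 0)00*1)* — 16 states
  ((1 ∪ 0)00*1)* ∪ 0 — 20 states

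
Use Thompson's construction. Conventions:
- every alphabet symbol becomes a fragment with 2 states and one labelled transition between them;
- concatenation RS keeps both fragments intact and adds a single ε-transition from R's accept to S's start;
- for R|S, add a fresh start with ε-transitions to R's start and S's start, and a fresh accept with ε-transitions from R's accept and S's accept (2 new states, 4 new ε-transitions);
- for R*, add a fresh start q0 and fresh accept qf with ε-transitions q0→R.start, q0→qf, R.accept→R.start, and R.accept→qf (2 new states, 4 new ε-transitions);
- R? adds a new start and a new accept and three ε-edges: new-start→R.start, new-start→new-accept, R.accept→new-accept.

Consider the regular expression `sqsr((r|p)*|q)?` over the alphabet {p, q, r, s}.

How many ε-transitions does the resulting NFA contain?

19

Per subexpression:
Each of the 7 symbol leaves contributes 0 ε-transitions.
  r|p — 4 ε-transitions
  (r|p)* — 8 ε-transitions
  (r|p)*|q — 12 ε-transitions
  ((r|p)*|q)? — 15 ε-transitions
  sqsr((r|p)*|q)? — 19 ε-transitions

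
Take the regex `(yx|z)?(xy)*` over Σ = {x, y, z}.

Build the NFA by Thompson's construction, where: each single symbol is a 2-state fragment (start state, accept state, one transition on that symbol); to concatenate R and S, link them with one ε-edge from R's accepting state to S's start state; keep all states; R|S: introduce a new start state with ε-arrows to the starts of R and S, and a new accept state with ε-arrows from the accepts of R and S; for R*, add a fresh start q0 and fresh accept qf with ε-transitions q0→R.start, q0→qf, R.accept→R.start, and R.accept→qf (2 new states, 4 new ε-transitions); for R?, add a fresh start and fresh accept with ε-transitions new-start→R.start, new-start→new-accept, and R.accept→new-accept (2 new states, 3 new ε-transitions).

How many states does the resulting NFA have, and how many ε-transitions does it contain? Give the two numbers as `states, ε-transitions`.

By structural recursion:
Each of the 5 symbol leaves contributes 2 states and 0 ε-transitions.
  yx : 4 states, 1 ε-transition
  yx|z : 8 states, 5 ε-transitions
  (yx|z)? : 10 states, 8 ε-transitions
  xy : 4 states, 1 ε-transition
  (xy)* : 6 states, 5 ε-transitions
  (yx|z)?(xy)* : 16 states, 14 ε-transitions

16, 14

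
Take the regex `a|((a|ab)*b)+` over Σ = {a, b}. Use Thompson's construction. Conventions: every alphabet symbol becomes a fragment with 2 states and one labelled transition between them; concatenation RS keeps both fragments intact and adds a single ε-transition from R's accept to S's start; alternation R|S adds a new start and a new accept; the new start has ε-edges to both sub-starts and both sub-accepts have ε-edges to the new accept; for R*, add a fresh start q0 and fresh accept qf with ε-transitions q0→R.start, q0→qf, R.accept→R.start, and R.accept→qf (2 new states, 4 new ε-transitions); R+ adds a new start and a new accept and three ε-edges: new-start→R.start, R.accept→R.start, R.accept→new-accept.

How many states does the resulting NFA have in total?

Per subexpression:
Each of the 5 symbol leaves contributes a 2-state fragment.
  ab = 4 states
  a|ab = 8 states
  (a|ab)* = 10 states
  (a|ab)*b = 12 states
  ((a|ab)*b)+ = 14 states
  a|((a|ab)*b)+ = 18 states

18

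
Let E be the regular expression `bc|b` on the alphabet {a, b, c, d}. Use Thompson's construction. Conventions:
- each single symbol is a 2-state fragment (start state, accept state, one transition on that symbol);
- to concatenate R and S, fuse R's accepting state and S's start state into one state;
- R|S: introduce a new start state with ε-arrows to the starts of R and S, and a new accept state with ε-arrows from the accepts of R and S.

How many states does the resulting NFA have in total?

Building bottom-up:
Each of the 3 symbol leaves contributes a 2-state fragment.
  bc → 3 states
  bc|b → 7 states

7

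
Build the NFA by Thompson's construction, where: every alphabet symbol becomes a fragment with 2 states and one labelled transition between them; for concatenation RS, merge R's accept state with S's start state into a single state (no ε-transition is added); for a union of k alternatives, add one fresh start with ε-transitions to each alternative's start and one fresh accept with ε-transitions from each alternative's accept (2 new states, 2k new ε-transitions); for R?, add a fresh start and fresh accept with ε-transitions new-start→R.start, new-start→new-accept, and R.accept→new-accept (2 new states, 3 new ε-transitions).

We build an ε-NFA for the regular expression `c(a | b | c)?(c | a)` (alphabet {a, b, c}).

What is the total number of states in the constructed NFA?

Building bottom-up:
Each of the 6 symbol leaves contributes a 2-state fragment.
  a | b | c : 8 states
  (a | b | c)? : 10 states
  c | a : 6 states
  c(a | b | c)?(c | a) : 16 states

16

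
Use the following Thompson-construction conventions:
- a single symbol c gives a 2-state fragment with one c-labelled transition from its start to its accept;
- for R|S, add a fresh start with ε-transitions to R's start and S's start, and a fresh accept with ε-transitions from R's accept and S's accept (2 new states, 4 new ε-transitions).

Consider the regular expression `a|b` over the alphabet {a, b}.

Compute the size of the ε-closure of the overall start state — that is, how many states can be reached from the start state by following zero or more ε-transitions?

Let C(F) = |ε-closure(F.start)| within fragment F, and note whether F accepts ε. Symbol fragments have C = 1 and do not accept ε. Then:
  a|b → C = 1 + 1 + 1 = 3 (the new accept is not ε-reachable since no branch accepts ε)

3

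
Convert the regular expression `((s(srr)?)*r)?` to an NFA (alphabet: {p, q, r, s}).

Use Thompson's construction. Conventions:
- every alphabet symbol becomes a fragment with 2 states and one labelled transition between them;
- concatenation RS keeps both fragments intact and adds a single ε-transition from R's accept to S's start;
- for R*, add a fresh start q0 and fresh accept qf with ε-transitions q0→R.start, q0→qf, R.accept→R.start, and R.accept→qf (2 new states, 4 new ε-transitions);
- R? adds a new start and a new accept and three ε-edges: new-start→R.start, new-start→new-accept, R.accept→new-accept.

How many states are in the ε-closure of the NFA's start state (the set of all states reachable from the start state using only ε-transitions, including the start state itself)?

6

Compute the ε-closure size of each fragment's start state recursively; a symbol fragment's start has no outgoing ε-edge, so its closure is just itself (size 1).
  srr → same as the first factor's closure: |ε-closure| = 1
  (srr)? → |ε-closure| = 1 (new start) + 1 (body) + 1 (new accept, via ε) = 3
  s(srr)? → |ε-closure| equals the left operand's closure size = 1 (its accept is not ε-reachable, so the closure stops there)
  (s(srr)?)* → |ε-closure| = 1 (new start) + 1 (body) + 1 (new accept) = 3
  (s(srr)?)*r → the left operand accepts ε, so the closure extends into the next operand (via the concat ε-link); |ε-closure| = 3 + 1 = 4
  ((s(srr)?)*r)? → new start has ε-edges to the inner start and to the new accept, so |ε-closure| = 2 + 4 = 6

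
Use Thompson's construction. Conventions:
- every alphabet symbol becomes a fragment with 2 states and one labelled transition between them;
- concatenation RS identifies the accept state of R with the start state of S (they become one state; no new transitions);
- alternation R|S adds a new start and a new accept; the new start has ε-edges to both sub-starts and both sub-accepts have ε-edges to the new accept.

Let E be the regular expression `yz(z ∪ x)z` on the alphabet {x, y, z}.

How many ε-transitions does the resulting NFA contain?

4

By structural recursion:
Each of the 5 symbol leaves contributes 0 ε-transitions.
  z ∪ x — 4 ε-transitions
  yz(z ∪ x)z — 4 ε-transitions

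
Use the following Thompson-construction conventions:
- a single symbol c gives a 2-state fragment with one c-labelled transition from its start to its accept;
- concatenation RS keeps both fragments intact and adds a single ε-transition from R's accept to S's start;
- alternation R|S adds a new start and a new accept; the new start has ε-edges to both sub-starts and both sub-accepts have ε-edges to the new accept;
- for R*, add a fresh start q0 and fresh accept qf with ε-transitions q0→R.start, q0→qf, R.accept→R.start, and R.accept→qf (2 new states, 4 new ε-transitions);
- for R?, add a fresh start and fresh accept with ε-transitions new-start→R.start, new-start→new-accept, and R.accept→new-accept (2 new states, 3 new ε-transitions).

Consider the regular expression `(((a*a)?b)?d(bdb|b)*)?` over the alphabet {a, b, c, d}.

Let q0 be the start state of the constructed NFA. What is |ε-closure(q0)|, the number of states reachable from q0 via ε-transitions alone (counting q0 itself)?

Work bottom-up. For each fragment F, track |ε-closure(F.start)| and whether F's accept lies in that closure (i.e. whether F accepts ε). A single-symbol fragment has closure size 1 and does not accept ε.
  a* : the star's fresh start ε-reaches both the body's start and the fresh accept: |ε-closure| = 2 + 1 = 3
  a*a : |ε-closure| = 3 + 1 = 4 (closure spills across the concat boundary because the left factor accepts ε)
  (a*a)? : new start has ε-edges to the inner start and to the new accept, so |ε-closure| = 2 + 4 = 6
  (a*a)?b : the left operand accepts ε, so the closure extends into the next operand (via the concat ε-link); |ε-closure| = 6 + 1 = 7
  ((a*a)?b)? : new start has ε-edges to the inner start and to the new accept, so |ε-closure| = 2 + 7 = 9
  bdb : |ε-closure| equals the left operand's closure size = 1 (its accept is not ε-reachable, so the closure stops there)
  bdb|b : |ε-closure| = 1 + 1 + 1 = 3 (the new accept is not ε-reachable since no branch accepts ε)
  (bdb|b)* : new start has ε-edges to the inner start and to the new accept, so |ε-closure| = 2 + 3 = 5
  ((a*a)?b)?d(bdb|b)* : the left operand accepts ε, so the closure extends into the next operand (via the concat ε-link); |ε-closure| = 9 + 1 = 10
  (((a*a)?b)?d(bdb|b)*)? : new start has ε-edges to the inner start and to the new accept, so |ε-closure| = 2 + 10 = 12

12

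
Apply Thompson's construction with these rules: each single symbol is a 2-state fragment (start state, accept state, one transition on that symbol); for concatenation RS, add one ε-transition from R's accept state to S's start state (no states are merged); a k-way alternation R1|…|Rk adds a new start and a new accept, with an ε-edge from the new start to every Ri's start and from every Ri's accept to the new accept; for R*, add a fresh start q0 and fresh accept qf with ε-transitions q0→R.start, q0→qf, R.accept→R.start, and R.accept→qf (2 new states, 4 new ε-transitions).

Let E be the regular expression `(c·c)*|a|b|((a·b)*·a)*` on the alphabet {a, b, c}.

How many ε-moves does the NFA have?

By structural recursion:
Each of the 7 symbol leaves contributes 0 ε-transitions.
  c·c : 1 ε-transition
  (c·c)* : 5 ε-transitions
  a·b : 1 ε-transition
  (a·b)* : 5 ε-transitions
  (a·b)*·a : 6 ε-transitions
  ((a·b)*·a)* : 10 ε-transitions
  (c·c)*|a|b|((a·b)*·a)* : 23 ε-transitions

23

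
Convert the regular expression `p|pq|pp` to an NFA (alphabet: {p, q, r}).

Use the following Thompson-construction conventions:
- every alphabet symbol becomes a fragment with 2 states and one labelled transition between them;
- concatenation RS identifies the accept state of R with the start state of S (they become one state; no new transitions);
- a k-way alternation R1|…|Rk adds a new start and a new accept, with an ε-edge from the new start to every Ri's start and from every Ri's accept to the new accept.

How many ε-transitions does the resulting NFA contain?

Recursing over subexpressions:
Each of the 5 symbol leaves contributes 0 ε-transitions.
  pq — 0 ε-transitions
  pp — 0 ε-transitions
  p|pq|pp — 6 ε-transitions

6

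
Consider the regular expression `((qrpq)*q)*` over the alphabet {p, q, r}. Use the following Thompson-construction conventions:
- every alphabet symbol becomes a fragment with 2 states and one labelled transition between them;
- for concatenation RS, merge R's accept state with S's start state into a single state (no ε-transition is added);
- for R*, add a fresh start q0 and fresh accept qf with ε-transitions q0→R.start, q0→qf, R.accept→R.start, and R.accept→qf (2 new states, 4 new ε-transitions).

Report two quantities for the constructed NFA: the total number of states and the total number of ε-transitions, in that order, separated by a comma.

By structural recursion:
Each of the 5 symbol leaves contributes 2 states and 0 ε-transitions.
  qrpq = 5 states, 0 ε-transitions
  (qrpq)* = 7 states, 4 ε-transitions
  (qrpq)*q = 8 states, 4 ε-transitions
  ((qrpq)*q)* = 10 states, 8 ε-transitions

10, 8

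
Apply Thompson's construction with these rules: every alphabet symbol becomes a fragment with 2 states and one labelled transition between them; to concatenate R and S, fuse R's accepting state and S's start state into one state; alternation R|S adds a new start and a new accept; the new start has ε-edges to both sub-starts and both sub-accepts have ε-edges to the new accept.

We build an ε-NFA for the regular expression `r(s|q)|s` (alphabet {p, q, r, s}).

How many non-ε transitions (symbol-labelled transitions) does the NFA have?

Recursing over subexpressions:
Each of the 4 symbol leaves contributes exactly 1 symbol transition.
  s|q = 2 symbol transitions
  r(s|q) = 3 symbol transitions
  r(s|q)|s = 4 symbol transitions

4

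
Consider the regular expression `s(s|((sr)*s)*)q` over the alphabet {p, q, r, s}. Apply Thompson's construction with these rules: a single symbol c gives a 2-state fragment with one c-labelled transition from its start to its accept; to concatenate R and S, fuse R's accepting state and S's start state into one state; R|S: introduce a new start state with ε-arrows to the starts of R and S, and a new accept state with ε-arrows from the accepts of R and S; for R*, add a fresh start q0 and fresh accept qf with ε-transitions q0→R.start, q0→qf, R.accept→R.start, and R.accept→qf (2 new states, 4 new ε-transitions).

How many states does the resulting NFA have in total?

By structural recursion:
Each of the 6 symbol leaves contributes a 2-state fragment.
  sr : 3 states
  (sr)* : 5 states
  (sr)*s : 6 states
  ((sr)*s)* : 8 states
  s|((sr)*s)* : 12 states
  s(s|((sr)*s)*)q : 14 states

14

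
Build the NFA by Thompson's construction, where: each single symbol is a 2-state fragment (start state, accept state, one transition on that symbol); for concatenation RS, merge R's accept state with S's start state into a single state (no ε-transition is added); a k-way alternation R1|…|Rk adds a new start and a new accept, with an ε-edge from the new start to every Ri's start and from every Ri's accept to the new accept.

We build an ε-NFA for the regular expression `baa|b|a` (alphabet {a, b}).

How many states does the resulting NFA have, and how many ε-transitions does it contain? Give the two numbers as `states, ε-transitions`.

10, 6

By structural recursion:
Each of the 5 symbol leaves contributes 2 states and 0 ε-transitions.
  baa : 4 states, 0 ε-transitions
  baa|b|a : 10 states, 6 ε-transitions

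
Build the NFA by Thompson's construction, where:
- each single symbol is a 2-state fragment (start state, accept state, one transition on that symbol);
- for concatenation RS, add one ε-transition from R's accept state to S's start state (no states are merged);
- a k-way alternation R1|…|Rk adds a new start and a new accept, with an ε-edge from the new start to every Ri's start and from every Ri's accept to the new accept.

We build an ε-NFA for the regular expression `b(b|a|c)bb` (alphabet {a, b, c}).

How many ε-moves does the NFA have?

9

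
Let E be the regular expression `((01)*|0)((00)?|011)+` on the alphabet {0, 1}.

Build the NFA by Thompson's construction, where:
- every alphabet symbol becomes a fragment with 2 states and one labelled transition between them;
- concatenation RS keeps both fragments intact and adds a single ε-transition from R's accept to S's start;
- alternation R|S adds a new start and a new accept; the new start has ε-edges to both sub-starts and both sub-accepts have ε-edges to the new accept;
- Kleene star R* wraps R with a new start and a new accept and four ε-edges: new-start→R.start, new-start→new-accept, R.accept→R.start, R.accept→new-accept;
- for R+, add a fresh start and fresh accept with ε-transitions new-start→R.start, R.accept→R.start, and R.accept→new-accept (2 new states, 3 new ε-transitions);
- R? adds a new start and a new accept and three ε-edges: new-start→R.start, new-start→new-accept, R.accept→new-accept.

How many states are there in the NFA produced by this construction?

26

By structural recursion:
Each of the 8 symbol leaves contributes a 2-state fragment.
  01 = 4 states
  (01)* = 6 states
  (01)*|0 = 10 states
  00 = 4 states
  (00)? = 6 states
  011 = 6 states
  (00)?|011 = 14 states
  ((00)?|011)+ = 16 states
  ((01)*|0)((00)?|011)+ = 26 states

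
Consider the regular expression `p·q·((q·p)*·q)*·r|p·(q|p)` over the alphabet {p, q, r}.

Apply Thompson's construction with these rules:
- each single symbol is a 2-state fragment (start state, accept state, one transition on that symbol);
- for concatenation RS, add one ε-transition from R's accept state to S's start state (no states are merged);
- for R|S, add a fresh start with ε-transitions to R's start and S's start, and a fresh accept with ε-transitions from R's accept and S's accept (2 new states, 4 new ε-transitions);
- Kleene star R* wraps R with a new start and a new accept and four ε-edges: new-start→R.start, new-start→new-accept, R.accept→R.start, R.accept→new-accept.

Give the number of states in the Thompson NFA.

Per subexpression:
Each of the 9 symbol leaves contributes a 2-state fragment.
  q·p → 4 states
  (q·p)* → 6 states
  (q·p)*·q → 8 states
  ((q·p)*·q)* → 10 states
  p·q·((q·p)*·q)*·r → 16 states
  q|p → 6 states
  p·(q|p) → 8 states
  p·q·((q·p)*·q)*·r|p·(q|p) → 26 states

26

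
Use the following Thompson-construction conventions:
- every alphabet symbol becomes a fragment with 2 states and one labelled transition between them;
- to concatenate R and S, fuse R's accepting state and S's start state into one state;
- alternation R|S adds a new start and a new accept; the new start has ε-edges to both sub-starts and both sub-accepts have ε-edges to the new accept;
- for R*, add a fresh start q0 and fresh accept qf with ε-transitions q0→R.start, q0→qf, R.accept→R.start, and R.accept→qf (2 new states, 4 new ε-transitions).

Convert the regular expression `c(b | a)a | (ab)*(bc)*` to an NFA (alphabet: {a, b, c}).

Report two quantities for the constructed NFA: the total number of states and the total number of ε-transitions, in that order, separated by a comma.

19, 16

Bottom-up over the parse tree:
Each of the 8 symbol leaves contributes 2 states and 0 ε-transitions.
  b | a : 6 states, 4 ε-transitions
  c(b | a)a : 8 states, 4 ε-transitions
  ab : 3 states, 0 ε-transitions
  (ab)* : 5 states, 4 ε-transitions
  bc : 3 states, 0 ε-transitions
  (bc)* : 5 states, 4 ε-transitions
  (ab)*(bc)* : 9 states, 8 ε-transitions
  c(b | a)a | (ab)*(bc)* : 19 states, 16 ε-transitions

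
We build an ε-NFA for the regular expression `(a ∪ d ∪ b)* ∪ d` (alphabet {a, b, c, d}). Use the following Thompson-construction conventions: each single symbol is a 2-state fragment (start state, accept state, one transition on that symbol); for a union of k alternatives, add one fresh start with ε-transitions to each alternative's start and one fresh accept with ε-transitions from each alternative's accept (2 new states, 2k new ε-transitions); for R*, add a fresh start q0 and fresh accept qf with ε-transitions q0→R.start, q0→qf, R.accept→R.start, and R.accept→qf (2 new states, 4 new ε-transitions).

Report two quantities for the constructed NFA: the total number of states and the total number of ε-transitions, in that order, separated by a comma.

14, 14

Bottom-up over the parse tree:
Each of the 4 symbol leaves contributes 2 states and 0 ε-transitions.
  a ∪ d ∪ b → 8 states, 6 ε-transitions
  (a ∪ d ∪ b)* → 10 states, 10 ε-transitions
  (a ∪ d ∪ b)* ∪ d → 14 states, 14 ε-transitions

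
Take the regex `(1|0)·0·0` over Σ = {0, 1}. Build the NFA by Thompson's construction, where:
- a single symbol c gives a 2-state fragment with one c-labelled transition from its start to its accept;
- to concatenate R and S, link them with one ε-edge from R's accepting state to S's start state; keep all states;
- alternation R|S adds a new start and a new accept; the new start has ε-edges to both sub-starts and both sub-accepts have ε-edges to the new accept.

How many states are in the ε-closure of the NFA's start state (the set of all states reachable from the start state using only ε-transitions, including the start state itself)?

3

Let C(F) = |ε-closure(F.start)| within fragment F, and note whether F accepts ε. Symbol fragments have C = 1 and do not accept ε. Then:
  1|0 : new start ε-reaches every alternative's start; none of them accept ε, so the new accept is not reached: C = 1 + 1 + 1 = 3
  (1|0)·0·0 : same as the first factor's closure: C = 3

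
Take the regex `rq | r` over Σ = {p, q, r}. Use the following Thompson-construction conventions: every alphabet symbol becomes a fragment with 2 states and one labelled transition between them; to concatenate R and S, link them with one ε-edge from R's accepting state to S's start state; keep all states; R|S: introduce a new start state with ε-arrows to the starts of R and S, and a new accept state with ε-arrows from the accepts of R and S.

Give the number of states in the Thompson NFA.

8

By structural recursion:
Each of the 3 symbol leaves contributes a 2-state fragment.
  rq — 4 states
  rq | r — 8 states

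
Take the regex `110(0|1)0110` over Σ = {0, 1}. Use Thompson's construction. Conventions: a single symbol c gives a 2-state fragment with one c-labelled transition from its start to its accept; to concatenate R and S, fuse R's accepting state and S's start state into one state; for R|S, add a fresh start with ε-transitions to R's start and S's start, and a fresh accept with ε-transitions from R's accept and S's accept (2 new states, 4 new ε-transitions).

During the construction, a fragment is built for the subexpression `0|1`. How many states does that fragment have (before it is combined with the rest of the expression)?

Fragment for `0|1`:
Each of the 2 symbol leaves contributes a 2-state fragment.
  0|1 → 6 states

6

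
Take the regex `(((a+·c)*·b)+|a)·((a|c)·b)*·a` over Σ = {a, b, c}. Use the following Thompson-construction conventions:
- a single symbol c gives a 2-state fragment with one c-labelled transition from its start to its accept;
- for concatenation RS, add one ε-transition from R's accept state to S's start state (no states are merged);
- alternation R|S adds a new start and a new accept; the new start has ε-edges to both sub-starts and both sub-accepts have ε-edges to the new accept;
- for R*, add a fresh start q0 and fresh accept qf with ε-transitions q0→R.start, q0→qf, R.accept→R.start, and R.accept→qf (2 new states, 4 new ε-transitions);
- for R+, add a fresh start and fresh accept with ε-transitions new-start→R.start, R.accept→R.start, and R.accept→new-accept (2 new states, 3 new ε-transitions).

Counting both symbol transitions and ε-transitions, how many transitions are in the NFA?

35

Recursing over subexpressions:
Each of the 8 symbol leaves contributes 1 transition (1 symbol, 0 ε).
  a+ → 4 transitions (1 symbol, 3 ε)
  a+·c → 6 transitions (2 symbol, 4 ε)
  (a+·c)* → 10 transitions (2 symbol, 8 ε)
  (a+·c)*·b → 12 transitions (3 symbol, 9 ε)
  ((a+·c)*·b)+ → 15 transitions (3 symbol, 12 ε)
  ((a+·c)*·b)+|a → 20 transitions (4 symbol, 16 ε)
  a|c → 6 transitions (2 symbol, 4 ε)
  (a|c)·b → 8 transitions (3 symbol, 5 ε)
  ((a|c)·b)* → 12 transitions (3 symbol, 9 ε)
  (((a+·c)*·b)+|a)·((a|c)·b)*·a → 35 transitions (8 symbol, 27 ε)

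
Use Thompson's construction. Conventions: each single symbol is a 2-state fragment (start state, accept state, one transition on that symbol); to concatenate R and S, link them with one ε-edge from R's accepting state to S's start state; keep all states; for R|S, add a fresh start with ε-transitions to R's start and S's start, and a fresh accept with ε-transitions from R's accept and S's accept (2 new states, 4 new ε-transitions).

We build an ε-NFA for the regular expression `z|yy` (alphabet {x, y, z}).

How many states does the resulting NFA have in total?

By structural recursion:
Each of the 3 symbol leaves contributes a 2-state fragment.
  yy — 4 states
  z|yy — 8 states

8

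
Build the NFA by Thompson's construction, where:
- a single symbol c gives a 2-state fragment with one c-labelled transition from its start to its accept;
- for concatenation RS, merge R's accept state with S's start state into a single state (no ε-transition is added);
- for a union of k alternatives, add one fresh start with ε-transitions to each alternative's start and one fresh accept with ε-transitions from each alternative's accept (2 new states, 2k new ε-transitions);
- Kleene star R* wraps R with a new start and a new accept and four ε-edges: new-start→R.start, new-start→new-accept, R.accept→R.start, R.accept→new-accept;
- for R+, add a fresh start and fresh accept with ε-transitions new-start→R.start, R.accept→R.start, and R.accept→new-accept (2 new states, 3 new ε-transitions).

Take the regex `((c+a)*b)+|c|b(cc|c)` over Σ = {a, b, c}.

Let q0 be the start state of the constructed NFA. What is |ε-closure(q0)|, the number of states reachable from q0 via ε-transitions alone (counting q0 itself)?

8

Compute the ε-closure size of each fragment's start state recursively; a symbol fragment's start has no outgoing ε-edge, so its closure is just itself (size 1).
  c+ — |ε-closure| = 1 + 1 = 2 (the body doesn't accept ε, so the new accept is not reached)
  c+a — same as the first factor's closure: |ε-closure| = 2
  (c+a)* — new start has ε-edges to the inner start and to the new accept, so |ε-closure| = 2 + 2 = 4
  (c+a)*b — |ε-closure| = 4 + (1−1) = 4 (closure spills across the concat boundary because the left factor accepts ε)
  ((c+a)*b)+ — new start ε-reaches only the body's start; the new accept needs a symbol first: |ε-closure| = 1 + 4 = 5
  cc — |ε-closure| equals the left operand's closure size = 1 (its accept is not ε-reachable, so the closure stops there)
  cc|c — |ε-closure| = 1 + 1 + 1 = 3 (the new accept is not ε-reachable since no branch accepts ε)
  b(cc|c) — same as the first factor's closure: |ε-closure| = 1
  ((c+a)*b)+|c|b(cc|c) — new start ε-reaches every alternative's start; none of them accept ε, so the new accept is not reached: |ε-closure| = 1 + 5 + 1 + 1 = 8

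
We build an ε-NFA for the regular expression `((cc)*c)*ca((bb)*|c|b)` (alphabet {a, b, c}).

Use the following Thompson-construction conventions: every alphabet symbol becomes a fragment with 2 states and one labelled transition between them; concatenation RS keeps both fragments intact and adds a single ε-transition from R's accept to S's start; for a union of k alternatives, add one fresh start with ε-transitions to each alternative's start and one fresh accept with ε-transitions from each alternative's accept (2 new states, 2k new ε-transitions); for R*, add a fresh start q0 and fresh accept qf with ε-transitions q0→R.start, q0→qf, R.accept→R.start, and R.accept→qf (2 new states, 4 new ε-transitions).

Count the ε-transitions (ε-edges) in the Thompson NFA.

24

By structural recursion:
Each of the 9 symbol leaves contributes 0 ε-transitions.
  cc = 1 ε-transition
  (cc)* = 5 ε-transitions
  (cc)*c = 6 ε-transitions
  ((cc)*c)* = 10 ε-transitions
  bb = 1 ε-transition
  (bb)* = 5 ε-transitions
  (bb)*|c|b = 11 ε-transitions
  ((cc)*c)*ca((bb)*|c|b) = 24 ε-transitions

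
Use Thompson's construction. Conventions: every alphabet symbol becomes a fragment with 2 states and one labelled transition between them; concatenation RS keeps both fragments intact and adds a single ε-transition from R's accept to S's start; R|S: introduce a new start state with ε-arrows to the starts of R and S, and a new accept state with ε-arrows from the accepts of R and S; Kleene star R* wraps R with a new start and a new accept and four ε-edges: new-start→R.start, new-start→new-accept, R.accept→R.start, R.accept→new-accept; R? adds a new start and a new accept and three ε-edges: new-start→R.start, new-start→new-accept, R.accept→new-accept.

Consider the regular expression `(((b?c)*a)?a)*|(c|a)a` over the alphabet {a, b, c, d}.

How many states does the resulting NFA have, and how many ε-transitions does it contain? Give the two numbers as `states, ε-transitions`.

26, 26

Per subexpression:
Each of the 7 symbol leaves contributes 2 states and 0 ε-transitions.
  b? → 4 states, 3 ε-transitions
  b?c → 6 states, 4 ε-transitions
  (b?c)* → 8 states, 8 ε-transitions
  (b?c)*a → 10 states, 9 ε-transitions
  ((b?c)*a)? → 12 states, 12 ε-transitions
  ((b?c)*a)?a → 14 states, 13 ε-transitions
  (((b?c)*a)?a)* → 16 states, 17 ε-transitions
  c|a → 6 states, 4 ε-transitions
  (c|a)a → 8 states, 5 ε-transitions
  (((b?c)*a)?a)*|(c|a)a → 26 states, 26 ε-transitions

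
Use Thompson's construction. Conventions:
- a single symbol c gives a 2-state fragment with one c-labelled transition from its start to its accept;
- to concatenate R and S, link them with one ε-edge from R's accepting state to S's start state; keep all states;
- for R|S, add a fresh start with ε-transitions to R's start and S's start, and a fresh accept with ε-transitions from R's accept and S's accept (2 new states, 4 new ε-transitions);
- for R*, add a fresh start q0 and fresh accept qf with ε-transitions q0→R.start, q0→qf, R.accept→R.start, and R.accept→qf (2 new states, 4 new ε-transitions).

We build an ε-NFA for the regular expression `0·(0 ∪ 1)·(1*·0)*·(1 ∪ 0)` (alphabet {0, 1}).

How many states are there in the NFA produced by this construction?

By structural recursion:
Each of the 7 symbol leaves contributes a 2-state fragment.
  0 ∪ 1 → 6 states
  1* → 4 states
  1*·0 → 6 states
  (1*·0)* → 8 states
  1 ∪ 0 → 6 states
  0·(0 ∪ 1)·(1*·0)*·(1 ∪ 0) → 22 states

22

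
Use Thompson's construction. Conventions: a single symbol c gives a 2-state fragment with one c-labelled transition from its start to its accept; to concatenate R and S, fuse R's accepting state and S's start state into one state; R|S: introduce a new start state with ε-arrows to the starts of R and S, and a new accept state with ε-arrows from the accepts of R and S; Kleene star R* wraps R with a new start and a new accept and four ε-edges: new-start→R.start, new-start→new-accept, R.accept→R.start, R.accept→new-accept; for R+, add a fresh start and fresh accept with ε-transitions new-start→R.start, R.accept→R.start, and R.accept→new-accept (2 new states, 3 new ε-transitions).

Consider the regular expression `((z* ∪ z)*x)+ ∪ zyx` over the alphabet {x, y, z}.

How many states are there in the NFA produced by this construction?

Per subexpression:
Each of the 6 symbol leaves contributes a 2-state fragment.
  z* : 4 states
  z* ∪ z : 8 states
  (z* ∪ z)* : 10 states
  (z* ∪ z)*x : 11 states
  ((z* ∪ z)*x)+ : 13 states
  zyx : 4 states
  ((z* ∪ z)*x)+ ∪ zyx : 19 states

19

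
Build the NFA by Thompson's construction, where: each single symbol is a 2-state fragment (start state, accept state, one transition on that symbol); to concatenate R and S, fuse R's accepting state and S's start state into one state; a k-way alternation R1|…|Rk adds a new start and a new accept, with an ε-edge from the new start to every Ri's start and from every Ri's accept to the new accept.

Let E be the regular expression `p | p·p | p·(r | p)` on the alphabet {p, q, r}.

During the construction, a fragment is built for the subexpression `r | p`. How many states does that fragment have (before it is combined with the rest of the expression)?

6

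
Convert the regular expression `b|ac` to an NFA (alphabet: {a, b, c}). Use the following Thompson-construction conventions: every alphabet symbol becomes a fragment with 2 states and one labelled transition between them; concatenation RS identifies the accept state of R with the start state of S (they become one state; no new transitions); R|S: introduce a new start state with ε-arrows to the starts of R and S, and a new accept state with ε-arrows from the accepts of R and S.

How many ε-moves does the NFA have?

4

Per subexpression:
Each of the 3 symbol leaves contributes 0 ε-transitions.
  ac : 0 ε-transitions
  b|ac : 4 ε-transitions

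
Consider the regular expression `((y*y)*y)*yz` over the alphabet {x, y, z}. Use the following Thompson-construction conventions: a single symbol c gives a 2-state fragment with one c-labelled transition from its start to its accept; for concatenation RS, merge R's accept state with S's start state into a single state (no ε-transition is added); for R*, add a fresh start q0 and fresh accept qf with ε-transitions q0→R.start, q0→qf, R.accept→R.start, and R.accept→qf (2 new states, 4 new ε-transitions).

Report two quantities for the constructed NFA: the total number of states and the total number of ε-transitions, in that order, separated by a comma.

12, 12

By structural recursion:
Each of the 5 symbol leaves contributes 2 states and 0 ε-transitions.
  y* — 4 states, 4 ε-transitions
  y*y — 5 states, 4 ε-transitions
  (y*y)* — 7 states, 8 ε-transitions
  (y*y)*y — 8 states, 8 ε-transitions
  ((y*y)*y)* — 10 states, 12 ε-transitions
  ((y*y)*y)*yz — 12 states, 12 ε-transitions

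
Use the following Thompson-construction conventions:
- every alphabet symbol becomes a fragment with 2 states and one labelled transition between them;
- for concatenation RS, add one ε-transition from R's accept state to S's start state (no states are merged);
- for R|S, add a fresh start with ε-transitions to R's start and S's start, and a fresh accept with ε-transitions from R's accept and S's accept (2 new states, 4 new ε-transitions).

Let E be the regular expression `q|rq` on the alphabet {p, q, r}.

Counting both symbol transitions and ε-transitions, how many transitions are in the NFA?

Per subexpression:
Each of the 3 symbol leaves contributes 1 transition (1 symbol, 0 ε).
  rq → 3 transitions (2 symbol, 1 ε)
  q|rq → 8 transitions (3 symbol, 5 ε)

8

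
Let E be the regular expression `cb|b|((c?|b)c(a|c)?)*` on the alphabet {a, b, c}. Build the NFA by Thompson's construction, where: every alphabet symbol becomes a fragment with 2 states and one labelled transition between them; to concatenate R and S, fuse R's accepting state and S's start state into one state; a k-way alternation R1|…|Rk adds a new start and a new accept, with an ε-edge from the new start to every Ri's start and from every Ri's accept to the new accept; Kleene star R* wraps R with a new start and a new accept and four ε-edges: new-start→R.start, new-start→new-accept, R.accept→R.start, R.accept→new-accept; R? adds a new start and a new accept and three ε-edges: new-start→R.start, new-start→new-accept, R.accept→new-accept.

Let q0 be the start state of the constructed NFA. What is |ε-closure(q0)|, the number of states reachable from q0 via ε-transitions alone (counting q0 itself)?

Let C(F) = |ε-closure(F.start)| within fragment F, and note whether F accepts ε. Symbol fragments have C = 1 and do not accept ε. Then:
  cb — same as the first factor's closure: |closure| = 1
  c? — new start has ε-edges to the inner start and to the new accept, so |closure| = 2 + 1 = 3
  c?|b — |closure| = 1 (new start) + (3 + 1) + 1 (new accept, since some branch ε-reaches its own accept) = 6
  a|c — |closure| = 1 + 1 + 1 = 3 (the new accept is not ε-reachable since no branch accepts ε)
  (a|c)? — new start has ε-edges to the inner start and to the new accept, so |closure| = 2 + 3 = 5
  (c?|b)c(a|c)? — the left operand accepts ε, so the closure extends into the next operand (the shared merged state is already counted); |closure| = 6 + (1−1) = 6
  ((c?|b)c(a|c)?)* — |closure| = 1 (new start) + 6 (body) + 1 (new accept) = 8
  cb|b|((c?|b)c(a|c)?)* — new start ε-reaches every alternative's start; at least one alternative accepts ε, so the union's new accept is reached too: |closure| = 1 + 1 + 1 + 8 + 1 = 12

12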